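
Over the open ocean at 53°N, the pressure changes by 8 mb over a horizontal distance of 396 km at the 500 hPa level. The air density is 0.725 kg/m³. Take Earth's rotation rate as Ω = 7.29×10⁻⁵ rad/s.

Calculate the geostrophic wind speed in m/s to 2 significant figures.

24 m/s

Coriolis parameter at 53°N:
f = 2Ω sin φ = 2 × 7.29×10⁻⁵ × sin 53° = 1.16×10⁻⁴ s⁻¹
Pressure gradient: |∂P/∂n| = 800 Pa / 396000 m = 2.02×10⁻³ Pa/m
Geostrophic balance (pressure-gradient force = Coriolis force):
V_g = (1/(fρ)) |∂P/∂n| = 2.02×10⁻³ / (1.16×10⁻⁴ × 0.725) = 23.9 m/s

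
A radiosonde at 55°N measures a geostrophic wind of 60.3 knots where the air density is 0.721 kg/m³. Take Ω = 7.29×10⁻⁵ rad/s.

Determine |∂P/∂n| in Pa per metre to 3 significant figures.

2.67×10⁻³ Pa/m

Coriolis parameter at 55°N:
f = 2Ω sin φ = 2 × 7.29×10⁻⁵ × sin 55° = 1.19×10⁻⁴ s⁻¹
Wind speed in SI: 60.3 knots = 31.0 m/s
Geostrophic balance rearranged: |∂P/∂n| = f ρ V_g
|∂P/∂n| = 1.19×10⁻⁴ × 0.721 × 31.0 = 2.67×10⁻³ Pa/m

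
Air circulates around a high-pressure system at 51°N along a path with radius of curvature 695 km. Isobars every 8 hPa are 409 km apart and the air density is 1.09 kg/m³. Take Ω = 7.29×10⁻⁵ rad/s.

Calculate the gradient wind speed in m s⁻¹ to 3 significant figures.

Coriolis parameter at 51°N:
f = 2Ω sin φ = 2 × 7.29×10⁻⁵ × sin 51° = 1.13×10⁻⁴ s⁻¹
Pressure gradient: |∂P/∂n| = 800 Pa / 409000 m = 1.96×10⁻³ Pa/m
Geostrophic speed: V_g = |∂P/∂n|/(fρ) = 1.96×10⁻³/(1.13×10⁻⁴ × 1.09) = 15.8 m/s
Around a high, pressure-gradient force acts outward with centrifugal, so Coriolis balances both:
fV = (1/ρ)|∂P/∂n| + V²/R  →  V² − fR·V + fR·V_g = 0
With fR = 1.13×10⁻⁴ × 695×10³ m = 78.7 m/s:
V = [fR − √((fR)² − 4 fR V_g)]/2 = [78.7 − √(78.7² − 4×78.7×15.8)]/2 = 22 m/s
Supergeostrophic (V > V_g = 15.8 m/s), as expected around a high.

22.0 m s⁻¹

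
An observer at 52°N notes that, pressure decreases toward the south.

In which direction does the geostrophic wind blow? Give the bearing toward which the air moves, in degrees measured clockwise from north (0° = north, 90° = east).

The pressure-gradient force points toward the south (bearing 180°).
Geostrophic balance: in the Northern Hemisphere the Coriolis force deflects motion to the right, so the geostrophic wind blows 90° to the right of the pressure-gradient force (low pressure on the left).
Rotating 180° by 90° clockwise gives 270° — the wind blows toward the west.

270°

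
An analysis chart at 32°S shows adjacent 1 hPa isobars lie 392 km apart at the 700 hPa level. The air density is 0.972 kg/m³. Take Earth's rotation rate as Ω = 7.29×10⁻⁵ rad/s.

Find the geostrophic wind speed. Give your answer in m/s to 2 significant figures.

Coriolis parameter at 32°S:
f = 2Ω sin φ = 2 × 7.29×10⁻⁵ × sin 32° = 7.73×10⁻⁵ s⁻¹
Pressure gradient: |∂P/∂n| = 100 Pa / 392000 m = 2.55×10⁻⁴ Pa/m
Geostrophic balance (pressure-gradient force = Coriolis force):
V_g = (1/(fρ)) |∂P/∂n| = 2.55×10⁻⁴ / (7.73×10⁻⁵ × 0.972) = 3.40 m/s

3.4 m/s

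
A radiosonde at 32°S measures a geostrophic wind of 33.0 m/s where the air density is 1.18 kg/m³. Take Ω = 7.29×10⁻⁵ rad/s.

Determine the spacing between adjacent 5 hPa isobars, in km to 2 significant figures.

Coriolis parameter at 32°S:
f = 2Ω sin φ = 2 × 7.29×10⁻⁵ × sin 32° = 7.73×10⁻⁵ s⁻¹
Geostrophic balance rearranged: |∂P/∂n| = f ρ V_g
|∂P/∂n| = 7.73×10⁻⁵ × 1.18 × 33.0 = 3.01×10⁻³ Pa/m
Isobar spacing: Δn = ΔP/|∂P/∂n| = 500 Pa / 3.01×10⁻³ Pa/m = 166191 m ≈ 170 km

170 km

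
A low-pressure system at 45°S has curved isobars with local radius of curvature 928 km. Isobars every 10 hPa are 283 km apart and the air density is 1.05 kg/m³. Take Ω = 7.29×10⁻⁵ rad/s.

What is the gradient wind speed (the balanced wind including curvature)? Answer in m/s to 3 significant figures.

Coriolis parameter at 45°S:
f = 2Ω sin φ = 2 × 7.29×10⁻⁵ × sin 45° = 1.03×10⁻⁴ s⁻¹
Pressure gradient: |∂P/∂n| = 1000 Pa / 283000 m = 3.53×10⁻³ Pa/m
Geostrophic speed: V_g = |∂P/∂n|/(fρ) = 3.53×10⁻³/(1.03×10⁻⁴ × 1.05) = 32.6 m/s
Around a low, centrifugal force acts outward with Coriolis, so pressure-gradient force balances both:
(1/ρ)|∂P/∂n| = fV + V²/R  →  V² + fR·V − fR·V_g = 0
With fR = 1.03×10⁻⁴ × 928×10³ m = 95.7 m/s:
V = [−fR + √((fR)² + 4 fR V_g)]/2 = [−95.7 + √(95.7² + 4×95.7×32.6)]/2 = 25.7 m/s
Subgeostrophic (V < V_g = 32.6 m/s), as expected around a low.

25.7 m/s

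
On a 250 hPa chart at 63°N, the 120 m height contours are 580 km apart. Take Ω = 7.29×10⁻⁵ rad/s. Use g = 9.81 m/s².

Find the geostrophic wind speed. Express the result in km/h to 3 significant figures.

56.2 km/h

Coriolis parameter at 63°N:
f = 2Ω sin φ = 2 × 7.29×10⁻⁵ × sin 63° = 1.30×10⁻⁴ s⁻¹
Height gradient: |∂Z/∂n| = 120 m / 580000 m = 2.07×10⁻⁴
On a pressure surface, geostrophic balance gives V_g = (g/f)|∂Z/∂n|:
V_g = 9.81 × 2.07×10⁻⁴ / 1.30×10⁻⁴ = 15.6 m/s
Converting: 15.6 m/s × 3.6 = 56.2 km/h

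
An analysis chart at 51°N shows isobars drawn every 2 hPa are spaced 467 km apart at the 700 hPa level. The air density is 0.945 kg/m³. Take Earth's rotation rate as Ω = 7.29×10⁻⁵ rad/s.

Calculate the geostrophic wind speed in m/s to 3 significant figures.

4.00 m/s

Coriolis parameter at 51°N:
f = 2Ω sin φ = 2 × 7.29×10⁻⁵ × sin 51° = 1.13×10⁻⁴ s⁻¹
Pressure gradient: |∂P/∂n| = 200 Pa / 467000 m = 4.28×10⁻⁴ Pa/m
Geostrophic balance (pressure-gradient force = Coriolis force):
V_g = (1/(fρ)) |∂P/∂n| = 4.28×10⁻⁴ / (1.13×10⁻⁴ × 0.945) = 4.00 m/s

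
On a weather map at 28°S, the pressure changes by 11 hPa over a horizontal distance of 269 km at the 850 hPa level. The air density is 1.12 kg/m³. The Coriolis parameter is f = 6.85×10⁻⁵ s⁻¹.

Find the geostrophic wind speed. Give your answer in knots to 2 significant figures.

Pressure gradient: |∂P/∂n| = 1100 Pa / 269000 m = 4.09×10⁻³ Pa/m
Geostrophic balance (pressure-gradient force = Coriolis force):
V_g = (1/(fρ)) |∂P/∂n| = 4.09×10⁻³ / (6.85×10⁻⁵ × 1.12) = 53.3 m/s
Converting: 53.3 m/s × 1.944 = 100 knots

100 knots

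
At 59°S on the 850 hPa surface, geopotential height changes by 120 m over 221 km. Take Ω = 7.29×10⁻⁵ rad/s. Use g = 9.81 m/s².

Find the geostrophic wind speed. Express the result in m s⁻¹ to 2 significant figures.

Coriolis parameter at 59°S:
f = 2Ω sin φ = 2 × 7.29×10⁻⁵ × sin 59° = 1.25×10⁻⁴ s⁻¹
Height gradient: |∂Z/∂n| = 120 m / 221000 m = 5.43×10⁻⁴
On a pressure surface, geostrophic balance gives V_g = (g/f)|∂Z/∂n|:
V_g = 9.81 × 5.43×10⁻⁴ / 1.25×10⁻⁴ = 42.6 m/s

43 m s⁻¹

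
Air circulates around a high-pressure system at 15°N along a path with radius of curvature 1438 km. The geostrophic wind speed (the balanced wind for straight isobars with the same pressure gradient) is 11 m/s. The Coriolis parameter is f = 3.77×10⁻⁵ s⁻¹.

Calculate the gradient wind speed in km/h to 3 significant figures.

Around a high, pressure-gradient force acts outward with centrifugal, so Coriolis balances both:
fV = (1/ρ)|∂P/∂n| + V²/R  →  V² − fR·V + fR·V_g = 0
With fR = 3.77×10⁻⁵ × 1438×10³ m = 54.2 m/s:
V = [fR − √((fR)² − 4 fR V_g)]/2 = [54.2 − √(54.2² − 4×54.2×11)]/2 = 15.3 m/s
Supergeostrophic (V > V_g = 11 m/s), as expected around a high.
Converting: 15.3 m/s × 3.6 = 55.2 km/h

55.2 km/h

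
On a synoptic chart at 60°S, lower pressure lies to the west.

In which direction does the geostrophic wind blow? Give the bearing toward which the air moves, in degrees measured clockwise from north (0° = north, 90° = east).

180°

The pressure-gradient force points toward the west (bearing 270°).
Geostrophic balance: in the Southern Hemisphere the Coriolis force deflects motion to the left, so the geostrophic wind blows 90° to the left of the pressure-gradient force (low pressure on the right).
Rotating 270° by 90° counterclockwise gives 180° — the wind blows toward the south.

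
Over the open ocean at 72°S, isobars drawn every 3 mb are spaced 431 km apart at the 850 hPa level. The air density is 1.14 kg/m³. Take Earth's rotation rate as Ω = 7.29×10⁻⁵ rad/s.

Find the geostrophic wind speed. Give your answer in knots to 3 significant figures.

Coriolis parameter at 72°S:
f = 2Ω sin φ = 2 × 7.29×10⁻⁵ × sin 72° = 1.39×10⁻⁴ s⁻¹
Pressure gradient: |∂P/∂n| = 300 Pa / 431000 m = 6.96×10⁻⁴ Pa/m
Geostrophic balance (pressure-gradient force = Coriolis force):
V_g = (1/(fρ)) |∂P/∂n| = 6.96×10⁻⁴ / (1.39×10⁻⁴ × 1.14) = 4.40 m/s
Converting: 4.40 m/s × 1.944 = 8.56 knots

8.56 knots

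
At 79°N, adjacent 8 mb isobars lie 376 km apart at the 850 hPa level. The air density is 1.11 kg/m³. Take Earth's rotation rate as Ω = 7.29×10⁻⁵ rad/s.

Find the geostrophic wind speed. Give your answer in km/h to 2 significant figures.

48 km/h

Coriolis parameter at 79°N:
f = 2Ω sin φ = 2 × 7.29×10⁻⁵ × sin 79° = 1.43×10⁻⁴ s⁻¹
Pressure gradient: |∂P/∂n| = 800 Pa / 376000 m = 2.13×10⁻³ Pa/m
Geostrophic balance (pressure-gradient force = Coriolis force):
V_g = (1/(fρ)) |∂P/∂n| = 2.13×10⁻³ / (1.43×10⁻⁴ × 1.11) = 13.4 m/s
Converting: 13.4 m/s × 3.6 = 48 km/h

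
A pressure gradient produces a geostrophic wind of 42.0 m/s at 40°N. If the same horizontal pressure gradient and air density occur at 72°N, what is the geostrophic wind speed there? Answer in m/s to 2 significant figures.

With the same pressure gradient and density, V_g ∝ 1/f ∝ 1/sin φ.
V₂ = V₁ · sin φ₁ / sin φ₂ = 42.0 × sin 40° / sin 72°
V₂ = 42.0 × 0.6428/0.9511 = 28 m/s

28 m/s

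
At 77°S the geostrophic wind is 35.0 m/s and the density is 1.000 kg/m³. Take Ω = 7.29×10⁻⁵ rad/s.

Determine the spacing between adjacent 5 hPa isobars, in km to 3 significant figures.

101 km

Coriolis parameter at 77°S:
f = 2Ω sin φ = 2 × 7.29×10⁻⁵ × sin 77° = 1.42×10⁻⁴ s⁻¹
Geostrophic balance rearranged: |∂P/∂n| = f ρ V_g
|∂P/∂n| = 1.42×10⁻⁴ × 1.000 × 35.0 = 4.97×10⁻³ Pa/m
Isobar spacing: Δn = ΔP/|∂P/∂n| = 500 Pa / 4.97×10⁻³ Pa/m = 100559 m ≈ 101 km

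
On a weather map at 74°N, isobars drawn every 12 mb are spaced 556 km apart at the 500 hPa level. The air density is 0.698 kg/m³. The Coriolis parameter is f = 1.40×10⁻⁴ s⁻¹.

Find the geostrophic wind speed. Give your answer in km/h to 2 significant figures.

80 km/h

Pressure gradient: |∂P/∂n| = 1200 Pa / 556000 m = 2.16×10⁻³ Pa/m
Geostrophic balance (pressure-gradient force = Coriolis force):
V_g = (1/(fρ)) |∂P/∂n| = 2.16×10⁻³ / (1.40×10⁻⁴ × 0.698) = 22.1 m/s
Converting: 22.1 m/s × 3.6 = 80 km/h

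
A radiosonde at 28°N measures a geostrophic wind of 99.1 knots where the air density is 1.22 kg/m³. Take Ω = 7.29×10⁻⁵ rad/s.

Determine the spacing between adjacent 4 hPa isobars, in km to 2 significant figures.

Coriolis parameter at 28°N:
f = 2Ω sin φ = 2 × 7.29×10⁻⁵ × sin 28° = 6.84×10⁻⁵ s⁻¹
Wind speed in SI: 99.1 knots = 51.0 m/s
Geostrophic balance rearranged: |∂P/∂n| = f ρ V_g
|∂P/∂n| = 6.84×10⁻⁵ × 1.22 × 51.0 = 4.26×10⁻³ Pa/m
Isobar spacing: Δn = ΔP/|∂P/∂n| = 400 Pa / 4.26×10⁻³ Pa/m = 93955 m ≈ 94 km

94 km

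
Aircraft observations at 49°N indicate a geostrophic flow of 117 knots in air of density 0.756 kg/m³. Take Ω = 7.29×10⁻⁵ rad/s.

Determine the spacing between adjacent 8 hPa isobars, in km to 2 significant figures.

Coriolis parameter at 49°N:
f = 2Ω sin φ = 2 × 7.29×10⁻⁵ × sin 49° = 1.10×10⁻⁴ s⁻¹
Wind speed in SI: 117 knots = 60.2 m/s
Geostrophic balance rearranged: |∂P/∂n| = f ρ V_g
|∂P/∂n| = 1.10×10⁻⁴ × 0.756 × 60.2 = 5.01×10⁻³ Pa/m
Isobar spacing: Δn = ΔP/|∂P/∂n| = 800 Pa / 5.01×10⁻³ Pa/m = 159774 m ≈ 160 km

160 km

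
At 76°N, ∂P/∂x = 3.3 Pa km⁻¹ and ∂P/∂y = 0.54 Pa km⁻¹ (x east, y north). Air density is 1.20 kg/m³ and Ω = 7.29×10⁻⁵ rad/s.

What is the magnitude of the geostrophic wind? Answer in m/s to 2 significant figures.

20 m/s

Coriolis parameter at 76°N:
f = 2Ω sin φ = 2 × 7.29×10⁻⁵ × sin 76° = 1.41×10⁻⁴ s⁻¹
Component geostrophic relations (x east, y north):
u_g = −(1/(fρ)) ∂P/∂y,  v_g = (1/(fρ)) ∂P/∂x
u_g = −(0.54×10⁻³)/(1.41×10⁻⁴ × 1.20) = −3.18 m/s;  v_g = (3.3×10⁻³)/(1.41×10⁻⁴ × 1.20) = 19.4 m/s
|V_g| = √(u_g² + v_g²) = 19.7 m/s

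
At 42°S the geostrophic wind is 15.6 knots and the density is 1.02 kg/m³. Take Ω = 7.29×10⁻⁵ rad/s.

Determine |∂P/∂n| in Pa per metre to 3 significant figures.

7.99×10⁻⁴ Pa/m

Coriolis parameter at 42°S:
f = 2Ω sin φ = 2 × 7.29×10⁻⁵ × sin 42° = 9.76×10⁻⁵ s⁻¹
Wind speed in SI: 15.6 knots = 8.03 m/s
Geostrophic balance rearranged: |∂P/∂n| = f ρ V_g
|∂P/∂n| = 9.76×10⁻⁵ × 1.02 × 8.03 = 7.99×10⁻⁴ Pa/m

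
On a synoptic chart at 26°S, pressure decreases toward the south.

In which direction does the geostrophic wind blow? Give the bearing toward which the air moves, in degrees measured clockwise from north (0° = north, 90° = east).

090°

The pressure-gradient force points toward the south (bearing 180°).
Geostrophic balance: in the Southern Hemisphere the Coriolis force deflects motion to the left, so the geostrophic wind blows 90° to the left of the pressure-gradient force (low pressure on the right).
Rotating 180° by 90° counterclockwise gives 090° — the wind blows toward the east.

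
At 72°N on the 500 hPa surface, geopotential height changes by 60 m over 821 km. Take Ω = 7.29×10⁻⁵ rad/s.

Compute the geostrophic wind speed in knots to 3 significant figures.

10.1 knots

Coriolis parameter at 72°N:
f = 2Ω sin φ = 2 × 7.29×10⁻⁵ × sin 72° = 1.39×10⁻⁴ s⁻¹
Height gradient: |∂Z/∂n| = 60 m / 821000 m = 7.31×10⁻⁵
On a pressure surface, geostrophic balance gives V_g = (g/f)|∂Z/∂n|:
V_g = 9.81 × 7.31×10⁻⁵ / 1.39×10⁻⁴ = 5.17 m/s
Converting: 5.17 m/s × 1.944 = 10.1 knots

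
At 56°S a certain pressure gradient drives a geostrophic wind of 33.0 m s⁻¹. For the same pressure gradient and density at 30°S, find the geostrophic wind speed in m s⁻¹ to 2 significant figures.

55 m s⁻¹

With the same pressure gradient and density, V_g ∝ 1/f ∝ 1/sin φ.
V₂ = V₁ · sin φ₁ / sin φ₂ = 33.0 × sin 56° / sin 30°
V₂ = 33.0 × 0.8290/0.5000 = 55 m s⁻¹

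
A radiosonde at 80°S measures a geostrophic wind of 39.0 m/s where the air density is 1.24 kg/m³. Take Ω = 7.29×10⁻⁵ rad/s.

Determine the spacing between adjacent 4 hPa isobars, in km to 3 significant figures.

57.6 km

Coriolis parameter at 80°S:
f = 2Ω sin φ = 2 × 7.29×10⁻⁵ × sin 80° = 1.44×10⁻⁴ s⁻¹
Geostrophic balance rearranged: |∂P/∂n| = f ρ V_g
|∂P/∂n| = 1.44×10⁻⁴ × 1.24 × 39.0 = 6.94×10⁻³ Pa/m
Isobar spacing: Δn = ΔP/|∂P/∂n| = 400 Pa / 6.94×10⁻³ Pa/m = 57606 m ≈ 57.6 km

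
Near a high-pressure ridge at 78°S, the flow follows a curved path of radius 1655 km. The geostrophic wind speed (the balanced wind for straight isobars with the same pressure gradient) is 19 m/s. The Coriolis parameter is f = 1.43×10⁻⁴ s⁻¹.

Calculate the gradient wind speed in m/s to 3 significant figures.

Around a high, pressure-gradient force acts outward with centrifugal, so Coriolis balances both:
fV = (1/ρ)|∂P/∂n| + V²/R  →  V² − fR·V + fR·V_g = 0
With fR = 1.43×10⁻⁴ × 1655×10³ m = 237 m/s:
V = [fR − √((fR)² − 4 fR V_g)]/2 = [237 − √(237² − 4×237×19)]/2 = 20.8 m/s
Supergeostrophic (V > V_g = 19 m/s), as expected around a high.

20.8 m/s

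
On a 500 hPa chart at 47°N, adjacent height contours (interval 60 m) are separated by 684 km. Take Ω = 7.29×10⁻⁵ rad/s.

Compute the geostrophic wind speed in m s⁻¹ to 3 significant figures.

Coriolis parameter at 47°N:
f = 2Ω sin φ = 2 × 7.29×10⁻⁵ × sin 47° = 1.07×10⁻⁴ s⁻¹
Height gradient: |∂Z/∂n| = 60 m / 684000 m = 8.77×10⁻⁵
On a pressure surface, geostrophic balance gives V_g = (g/f)|∂Z/∂n|:
V_g = 9.81 × 8.77×10⁻⁵ / 1.07×10⁻⁴ = 8.07 m/s

8.07 m s⁻¹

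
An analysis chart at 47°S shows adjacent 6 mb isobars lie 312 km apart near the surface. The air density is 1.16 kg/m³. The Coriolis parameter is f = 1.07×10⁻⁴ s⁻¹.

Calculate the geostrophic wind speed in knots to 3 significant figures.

30.1 knots

Pressure gradient: |∂P/∂n| = 600 Pa / 312000 m = 1.92×10⁻³ Pa/m
Geostrophic balance (pressure-gradient force = Coriolis force):
V_g = (1/(fρ)) |∂P/∂n| = 1.92×10⁻³ / (1.07×10⁻⁴ × 1.16) = 15.5 m/s
Converting: 15.5 m/s × 1.944 = 30.1 knots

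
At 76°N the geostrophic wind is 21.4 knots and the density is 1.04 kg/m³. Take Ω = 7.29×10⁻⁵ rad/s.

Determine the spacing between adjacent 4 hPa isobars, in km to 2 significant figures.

Coriolis parameter at 76°N:
f = 2Ω sin φ = 2 × 7.29×10⁻⁵ × sin 76° = 1.41×10⁻⁴ s⁻¹
Wind speed in SI: 21.4 knots = 11.0 m/s
Geostrophic balance rearranged: |∂P/∂n| = f ρ V_g
|∂P/∂n| = 1.41×10⁻⁴ × 1.04 × 11.0 = 1.62×10⁻³ Pa/m
Isobar spacing: Δn = ΔP/|∂P/∂n| = 400 Pa / 1.62×10⁻³ Pa/m = 246952 m ≈ 250 km

250 km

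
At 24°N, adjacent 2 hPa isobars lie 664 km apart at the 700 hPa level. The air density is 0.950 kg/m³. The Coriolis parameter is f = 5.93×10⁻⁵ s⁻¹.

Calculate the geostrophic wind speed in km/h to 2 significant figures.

Pressure gradient: |∂P/∂n| = 200 Pa / 664000 m = 3.01×10⁻⁴ Pa/m
Geostrophic balance (pressure-gradient force = Coriolis force):
V_g = (1/(fρ)) |∂P/∂n| = 3.01×10⁻⁴ / (5.93×10⁻⁵ × 0.950) = 5.35 m/s
Converting: 5.35 m/s × 3.6 = 19 km/h

19 km/h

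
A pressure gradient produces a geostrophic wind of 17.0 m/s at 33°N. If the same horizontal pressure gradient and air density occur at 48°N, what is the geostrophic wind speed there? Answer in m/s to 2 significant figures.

12 m/s

With the same pressure gradient and density, V_g ∝ 1/f ∝ 1/sin φ.
V₂ = V₁ · sin φ₁ / sin φ₂ = 17.0 × sin 33° / sin 48°
V₂ = 17.0 × 0.5446/0.7431 = 12 m/s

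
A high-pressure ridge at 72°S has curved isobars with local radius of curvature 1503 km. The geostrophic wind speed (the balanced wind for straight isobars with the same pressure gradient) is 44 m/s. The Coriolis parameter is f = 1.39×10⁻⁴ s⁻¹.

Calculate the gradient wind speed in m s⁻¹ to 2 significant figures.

Around a high, pressure-gradient force acts outward with centrifugal, so Coriolis balances both:
fV = (1/ρ)|∂P/∂n| + V²/R  →  V² − fR·V + fR·V_g = 0
With fR = 1.39×10⁻⁴ × 1503×10³ m = 209 m/s:
V = [fR − √((fR)² − 4 fR V_g)]/2 = [209 − √(209² − 4×209×44)]/2 = 63 m/s
Supergeostrophic (V > V_g = 44 m/s), as expected around a high.

63 m s⁻¹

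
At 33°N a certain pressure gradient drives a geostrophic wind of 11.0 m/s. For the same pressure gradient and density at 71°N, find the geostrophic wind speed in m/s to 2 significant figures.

6.3 m/s

With the same pressure gradient and density, V_g ∝ 1/f ∝ 1/sin φ.
V₂ = V₁ · sin φ₁ / sin φ₂ = 11.0 × sin 33° / sin 71°
V₂ = 11.0 × 0.5446/0.9455 = 6.3 m/s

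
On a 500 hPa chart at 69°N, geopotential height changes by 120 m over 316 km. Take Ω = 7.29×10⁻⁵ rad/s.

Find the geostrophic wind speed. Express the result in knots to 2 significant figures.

53 knots

Coriolis parameter at 69°N:
f = 2Ω sin φ = 2 × 7.29×10⁻⁵ × sin 69° = 1.36×10⁻⁴ s⁻¹
Height gradient: |∂Z/∂n| = 120 m / 316000 m = 3.80×10⁻⁴
On a pressure surface, geostrophic balance gives V_g = (g/f)|∂Z/∂n|:
V_g = 9.81 × 3.80×10⁻⁴ / 1.36×10⁻⁴ = 27.4 m/s
Converting: 27.4 m/s × 1.944 = 53 knots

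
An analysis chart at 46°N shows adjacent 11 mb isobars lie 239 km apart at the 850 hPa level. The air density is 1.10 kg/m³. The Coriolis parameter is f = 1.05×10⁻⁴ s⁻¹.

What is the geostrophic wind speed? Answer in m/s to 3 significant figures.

Pressure gradient: |∂P/∂n| = 1100 Pa / 239000 m = 4.60×10⁻³ Pa/m
Geostrophic balance (pressure-gradient force = Coriolis force):
V_g = (1/(fρ)) |∂P/∂n| = 4.60×10⁻³ / (1.05×10⁻⁴ × 1.10) = 39.8 m/s

39.8 m/s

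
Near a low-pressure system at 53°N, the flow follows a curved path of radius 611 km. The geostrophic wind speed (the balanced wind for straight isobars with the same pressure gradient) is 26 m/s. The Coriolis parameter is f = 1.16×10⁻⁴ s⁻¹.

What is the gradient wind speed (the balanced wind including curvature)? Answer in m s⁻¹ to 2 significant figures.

20 m s⁻¹

Around a low, centrifugal force acts outward with Coriolis, so pressure-gradient force balances both:
(1/ρ)|∂P/∂n| = fV + V²/R  →  V² + fR·V − fR·V_g = 0
With fR = 1.16×10⁻⁴ × 611×10³ m = 70.9 m/s:
V = [−fR + √((fR)² + 4 fR V_g)]/2 = [−70.9 + √(70.9² + 4×70.9×26)]/2 = 20.2 m/s
Subgeostrophic (V < V_g = 26 m/s), as expected around a low.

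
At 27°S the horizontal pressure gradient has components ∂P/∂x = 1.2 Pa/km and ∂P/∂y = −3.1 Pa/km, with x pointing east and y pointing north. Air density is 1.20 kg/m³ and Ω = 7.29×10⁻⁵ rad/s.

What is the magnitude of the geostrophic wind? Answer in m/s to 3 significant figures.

41.9 m/s

Coriolis parameter at 27°S:
f = 2Ω sin φ = 2 × 7.29×10⁻⁵ × sin 27° = 6.62×10⁻⁵ s⁻¹
In the Southern Hemisphere f is negative: f = −6.62×10⁻⁵ s⁻¹.
Component geostrophic relations (x east, y north):
u_g = −(1/(fρ)) ∂P/∂y,  v_g = (1/(fρ)) ∂P/∂x
u_g = −(−3.1×10⁻³)/(−6.62×10⁻⁵ × 1.20) = −39.0 m/s;  v_g = (1.2×10⁻³)/(−6.62×10⁻⁵ × 1.20) = −15.1 m/s
|V_g| = √(u_g² + v_g²) = 41.9 m/s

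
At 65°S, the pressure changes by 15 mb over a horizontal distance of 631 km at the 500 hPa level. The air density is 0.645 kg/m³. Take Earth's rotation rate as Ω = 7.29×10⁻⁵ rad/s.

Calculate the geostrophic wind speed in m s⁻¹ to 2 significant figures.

Coriolis parameter at 65°S:
f = 2Ω sin φ = 2 × 7.29×10⁻⁵ × sin 65° = 1.32×10⁻⁴ s⁻¹
Pressure gradient: |∂P/∂n| = 1500 Pa / 631000 m = 2.38×10⁻³ Pa/m
Geostrophic balance (pressure-gradient force = Coriolis force):
V_g = (1/(fρ)) |∂P/∂n| = 2.38×10⁻³ / (1.32×10⁻⁴ × 0.645) = 27.9 m/s

28 m s⁻¹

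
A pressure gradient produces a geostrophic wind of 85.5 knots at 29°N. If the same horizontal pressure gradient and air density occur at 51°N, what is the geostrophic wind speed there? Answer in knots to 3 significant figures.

With the same pressure gradient and density, V_g ∝ 1/f ∝ 1/sin φ.
V₂ = V₁ · sin φ₁ / sin φ₂ = 85.5 × sin 29° / sin 51°
V₂ = 85.5 × 0.4848/0.7771 = 53.3 knots

53.3 knots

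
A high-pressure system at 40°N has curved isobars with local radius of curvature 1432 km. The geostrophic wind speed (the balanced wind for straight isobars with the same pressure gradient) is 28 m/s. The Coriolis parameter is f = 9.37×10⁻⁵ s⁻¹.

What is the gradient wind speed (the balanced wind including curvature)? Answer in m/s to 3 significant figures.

Around a high, pressure-gradient force acts outward with centrifugal, so Coriolis balances both:
fV = (1/ρ)|∂P/∂n| + V²/R  →  V² − fR·V + fR·V_g = 0
With fR = 9.37×10⁻⁵ × 1432×10³ m = 134 m/s:
V = [fR − √((fR)² − 4 fR V_g)]/2 = [134 − √(134² − 4×134×28)]/2 = 39.8 m/s
Supergeostrophic (V > V_g = 28 m/s), as expected around a high.

39.8 m/s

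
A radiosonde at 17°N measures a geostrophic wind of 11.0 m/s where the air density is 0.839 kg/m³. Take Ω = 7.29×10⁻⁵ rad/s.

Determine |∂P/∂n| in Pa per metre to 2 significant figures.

Coriolis parameter at 17°N:
f = 2Ω sin φ = 2 × 7.29×10⁻⁵ × sin 17° = 4.26×10⁻⁵ s⁻¹
Geostrophic balance rearranged: |∂P/∂n| = f ρ V_g
|∂P/∂n| = 4.26×10⁻⁵ × 0.839 × 11.0 = 3.93×10⁻⁴ Pa/m

3.9×10⁻⁴ Pa/m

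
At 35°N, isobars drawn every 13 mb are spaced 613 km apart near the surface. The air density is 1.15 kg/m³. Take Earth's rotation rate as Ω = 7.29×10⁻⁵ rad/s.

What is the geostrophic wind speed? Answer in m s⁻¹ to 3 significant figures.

Coriolis parameter at 35°N:
f = 2Ω sin φ = 2 × 7.29×10⁻⁵ × sin 35° = 8.36×10⁻⁵ s⁻¹
Pressure gradient: |∂P/∂n| = 1300 Pa / 613000 m = 2.12×10⁻³ Pa/m
Geostrophic balance (pressure-gradient force = Coriolis force):
V_g = (1/(fρ)) |∂P/∂n| = 2.12×10⁻³ / (8.36×10⁻⁵ × 1.15) = 22.1 m/s

22.1 m s⁻¹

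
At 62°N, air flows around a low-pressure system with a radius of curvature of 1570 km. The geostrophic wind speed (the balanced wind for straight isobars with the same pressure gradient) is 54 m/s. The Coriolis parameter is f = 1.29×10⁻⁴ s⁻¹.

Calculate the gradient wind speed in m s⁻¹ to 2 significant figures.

Around a low, centrifugal force acts outward with Coriolis, so pressure-gradient force balances both:
(1/ρ)|∂P/∂n| = fV + V²/R  →  V² + fR·V − fR·V_g = 0
With fR = 1.29×10⁻⁴ × 1570×10³ m = 203 m/s:
V = [−fR + √((fR)² + 4 fR V_g)]/2 = [−203 + √(203² + 4×203×54)]/2 = 44.3 m/s
Subgeostrophic (V < V_g = 54 m/s), as expected around a low.

44 m s⁻¹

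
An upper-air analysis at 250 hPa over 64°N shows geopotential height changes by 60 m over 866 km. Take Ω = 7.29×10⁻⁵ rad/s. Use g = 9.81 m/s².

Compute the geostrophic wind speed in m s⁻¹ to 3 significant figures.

5.19 m s⁻¹

Coriolis parameter at 64°N:
f = 2Ω sin φ = 2 × 7.29×10⁻⁵ × sin 64° = 1.31×10⁻⁴ s⁻¹
Height gradient: |∂Z/∂n| = 60 m / 866000 m = 6.93×10⁻⁵
On a pressure surface, geostrophic balance gives V_g = (g/f)|∂Z/∂n|:
V_g = 9.81 × 6.93×10⁻⁵ / 1.31×10⁻⁴ = 5.19 m/s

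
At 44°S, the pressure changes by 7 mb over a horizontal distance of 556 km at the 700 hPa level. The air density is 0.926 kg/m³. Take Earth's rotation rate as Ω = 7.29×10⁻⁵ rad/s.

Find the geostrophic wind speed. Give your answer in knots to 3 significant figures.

Coriolis parameter at 44°S:
f = 2Ω sin φ = 2 × 7.29×10⁻⁵ × sin 44° = 1.01×10⁻⁴ s⁻¹
Pressure gradient: |∂P/∂n| = 700 Pa / 556000 m = 1.26×10⁻³ Pa/m
Geostrophic balance (pressure-gradient force = Coriolis force):
V_g = (1/(fρ)) |∂P/∂n| = 1.26×10⁻³ / (1.01×10⁻⁴ × 0.926) = 13.4 m/s
Converting: 13.4 m/s × 1.944 = 26.1 knots

26.1 knots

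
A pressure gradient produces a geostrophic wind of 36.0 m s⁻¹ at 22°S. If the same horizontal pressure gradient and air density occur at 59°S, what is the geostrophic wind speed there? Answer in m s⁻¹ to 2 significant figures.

With the same pressure gradient and density, V_g ∝ 1/f ∝ 1/sin φ.
V₂ = V₁ · sin φ₁ / sin φ₂ = 36.0 × sin 22° / sin 59°
V₂ = 36.0 × 0.3746/0.8572 = 16 m s⁻¹

16 m s⁻¹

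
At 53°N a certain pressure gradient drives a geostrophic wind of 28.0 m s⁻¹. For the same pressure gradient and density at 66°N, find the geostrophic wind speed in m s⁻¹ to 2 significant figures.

24 m s⁻¹

With the same pressure gradient and density, V_g ∝ 1/f ∝ 1/sin φ.
V₂ = V₁ · sin φ₁ / sin φ₂ = 28.0 × sin 53° / sin 66°
V₂ = 28.0 × 0.7986/0.9135 = 24 m s⁻¹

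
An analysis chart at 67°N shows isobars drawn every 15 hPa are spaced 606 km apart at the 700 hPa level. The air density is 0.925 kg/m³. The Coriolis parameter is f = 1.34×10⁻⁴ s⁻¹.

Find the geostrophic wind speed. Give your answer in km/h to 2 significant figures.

Pressure gradient: |∂P/∂n| = 1500 Pa / 606000 m = 2.48×10⁻³ Pa/m
Geostrophic balance (pressure-gradient force = Coriolis force):
V_g = (1/(fρ)) |∂P/∂n| = 2.48×10⁻³ / (1.34×10⁻⁴ × 0.925) = 20.0 m/s
Converting: 20.0 m/s × 3.6 = 72 km/h

72 km/h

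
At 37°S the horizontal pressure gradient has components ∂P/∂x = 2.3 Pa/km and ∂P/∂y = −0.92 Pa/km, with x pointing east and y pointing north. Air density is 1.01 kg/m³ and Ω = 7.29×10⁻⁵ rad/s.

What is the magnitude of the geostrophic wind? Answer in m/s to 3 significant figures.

28.0 m/s

Coriolis parameter at 37°S:
f = 2Ω sin φ = 2 × 7.29×10⁻⁵ × sin 37° = 8.77×10⁻⁵ s⁻¹
In the Southern Hemisphere f is negative: f = −8.77×10⁻⁵ s⁻¹.
Component geostrophic relations (x east, y north):
u_g = −(1/(fρ)) ∂P/∂y,  v_g = (1/(fρ)) ∂P/∂x
u_g = −(−0.92×10⁻³)/(−8.77×10⁻⁵ × 1.01) = −10.4 m/s;  v_g = (2.3×10⁻³)/(−8.77×10⁻⁵ × 1.01) = −26.0 m/s
|V_g| = √(u_g² + v_g²) = 28.0 m/s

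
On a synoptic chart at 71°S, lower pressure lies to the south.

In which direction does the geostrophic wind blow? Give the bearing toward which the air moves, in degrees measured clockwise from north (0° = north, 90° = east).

090°

The pressure-gradient force points toward the south (bearing 180°).
Geostrophic balance: in the Southern Hemisphere the Coriolis force deflects motion to the left, so the geostrophic wind blows 90° to the left of the pressure-gradient force (low pressure on the right).
Rotating 180° by 90° counterclockwise gives 090° — the wind blows toward the east.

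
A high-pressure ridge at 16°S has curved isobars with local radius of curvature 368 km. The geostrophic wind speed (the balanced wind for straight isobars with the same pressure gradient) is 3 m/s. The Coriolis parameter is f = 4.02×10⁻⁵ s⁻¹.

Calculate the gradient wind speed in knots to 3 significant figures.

Around a high, pressure-gradient force acts outward with centrifugal, so Coriolis balances both:
fV = (1/ρ)|∂P/∂n| + V²/R  →  V² − fR·V + fR·V_g = 0
With fR = 4.02×10⁻⁵ × 368×10³ m = 14.8 m/s:
V = [fR − √((fR)² − 4 fR V_g)]/2 = [14.8 − √(14.8² − 4×14.8×3)]/2 = 4.18 m/s
Supergeostrophic (V > V_g = 3 m/s), as expected around a high.
Converting: 4.18 m/s × 1.944 = 8.13 knots

8.13 knots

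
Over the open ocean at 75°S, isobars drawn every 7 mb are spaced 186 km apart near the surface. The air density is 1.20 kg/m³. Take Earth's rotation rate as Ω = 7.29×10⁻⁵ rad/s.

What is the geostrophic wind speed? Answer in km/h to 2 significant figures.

80 km/h

Coriolis parameter at 75°S:
f = 2Ω sin φ = 2 × 7.29×10⁻⁵ × sin 75° = 1.41×10⁻⁴ s⁻¹
Pressure gradient: |∂P/∂n| = 700 Pa / 186000 m = 3.76×10⁻³ Pa/m
Geostrophic balance (pressure-gradient force = Coriolis force):
V_g = (1/(fρ)) |∂P/∂n| = 3.76×10⁻³ / (1.41×10⁻⁴ × 1.20) = 22.3 m/s
Converting: 22.3 m/s × 3.6 = 80 km/h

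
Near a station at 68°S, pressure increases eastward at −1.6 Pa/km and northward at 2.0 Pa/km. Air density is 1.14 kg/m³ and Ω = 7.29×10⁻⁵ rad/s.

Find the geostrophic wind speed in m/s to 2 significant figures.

17 m/s

Coriolis parameter at 68°S:
f = 2Ω sin φ = 2 × 7.29×10⁻⁵ × sin 68° = 1.35×10⁻⁴ s⁻¹
In the Southern Hemisphere f is negative: f = −1.35×10⁻⁴ s⁻¹.
Component geostrophic relations (x east, y north):
u_g = −(1/(fρ)) ∂P/∂y,  v_g = (1/(fρ)) ∂P/∂x
u_g = −(2.0×10⁻³)/(−1.35×10⁻⁴ × 1.14) = 13.0 m/s;  v_g = (−1.6×10⁻³)/(−1.35×10⁻⁴ × 1.14) = 10.4 m/s
|V_g| = √(u_g² + v_g²) = 16.6 m/s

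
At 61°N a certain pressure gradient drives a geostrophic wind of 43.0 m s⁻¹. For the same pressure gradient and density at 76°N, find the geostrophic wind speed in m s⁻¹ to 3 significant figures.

38.8 m s⁻¹

With the same pressure gradient and density, V_g ∝ 1/f ∝ 1/sin φ.
V₂ = V₁ · sin φ₁ / sin φ₂ = 43.0 × sin 61° / sin 76°
V₂ = 43.0 × 0.8746/0.9703 = 38.8 m s⁻¹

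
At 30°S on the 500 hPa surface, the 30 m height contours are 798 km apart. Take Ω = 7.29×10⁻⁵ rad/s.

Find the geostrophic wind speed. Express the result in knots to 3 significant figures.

9.83 knots

Coriolis parameter at 30°S:
f = 2Ω sin φ = 2 × 7.29×10⁻⁵ × sin 30° = 7.29×10⁻⁵ s⁻¹
Height gradient: |∂Z/∂n| = 30 m / 798000 m = 3.76×10⁻⁵
On a pressure surface, geostrophic balance gives V_g = (g/f)|∂Z/∂n|:
V_g = 9.81 × 3.76×10⁻⁵ / 7.29×10⁻⁵ = 5.06 m/s
Converting: 5.06 m/s × 1.944 = 9.83 knots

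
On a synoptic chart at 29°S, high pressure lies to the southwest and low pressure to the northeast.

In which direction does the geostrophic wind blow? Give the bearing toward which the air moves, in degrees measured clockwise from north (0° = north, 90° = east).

The pressure-gradient force points toward the northeast (bearing 045°).
Geostrophic balance: in the Southern Hemisphere the Coriolis force deflects motion to the left, so the geostrophic wind blows 90° to the left of the pressure-gradient force (low pressure on the right).
Rotating 045° by 90° counterclockwise gives 315° — the wind blows toward the northwest.

315°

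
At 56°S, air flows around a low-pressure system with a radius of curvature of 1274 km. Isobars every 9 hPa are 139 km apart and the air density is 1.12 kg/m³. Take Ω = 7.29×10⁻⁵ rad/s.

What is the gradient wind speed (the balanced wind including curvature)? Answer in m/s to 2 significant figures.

38 m/s

Coriolis parameter at 56°S:
f = 2Ω sin φ = 2 × 7.29×10⁻⁵ × sin 56° = 1.21×10⁻⁴ s⁻¹
Pressure gradient: |∂P/∂n| = 900 Pa / 139000 m = 6.47×10⁻³ Pa/m
Geostrophic speed: V_g = |∂P/∂n|/(fρ) = 6.47×10⁻³/(1.21×10⁻⁴ × 1.12) = 47.8 m/s
Around a low, centrifugal force acts outward with Coriolis, so pressure-gradient force balances both:
(1/ρ)|∂P/∂n| = fV + V²/R  →  V² + fR·V − fR·V_g = 0
With fR = 1.21×10⁻⁴ × 1274×10³ m = 154 m/s:
V = [−fR + √((fR)² + 4 fR V_g)]/2 = [−154 + √(154² + 4×154×47.8)]/2 = 38.3 m/s
Subgeostrophic (V < V_g = 47.8 m/s), as expected around a low.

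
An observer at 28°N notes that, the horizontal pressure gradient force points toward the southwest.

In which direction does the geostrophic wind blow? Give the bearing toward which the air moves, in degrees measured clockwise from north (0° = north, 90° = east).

The pressure-gradient force points toward the southwest (bearing 225°).
Geostrophic balance: in the Northern Hemisphere the Coriolis force deflects motion to the right, so the geostrophic wind blows 90° to the right of the pressure-gradient force (low pressure on the left).
Rotating 225° by 90° clockwise gives 315° — the wind blows toward the northwest.

315°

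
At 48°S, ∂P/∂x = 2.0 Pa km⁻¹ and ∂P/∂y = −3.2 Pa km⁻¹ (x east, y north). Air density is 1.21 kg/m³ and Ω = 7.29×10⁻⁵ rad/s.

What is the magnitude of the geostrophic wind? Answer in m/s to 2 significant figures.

29 m/s

Coriolis parameter at 48°S:
f = 2Ω sin φ = 2 × 7.29×10⁻⁵ × sin 48° = 1.08×10⁻⁴ s⁻¹
In the Southern Hemisphere f is negative: f = −1.08×10⁻⁴ s⁻¹.
Component geostrophic relations (x east, y north):
u_g = −(1/(fρ)) ∂P/∂y,  v_g = (1/(fρ)) ∂P/∂x
u_g = −(−3.2×10⁻³)/(−1.08×10⁻⁴ × 1.21) = −24.4 m/s;  v_g = (2.0×10⁻³)/(−1.08×10⁻⁴ × 1.21) = −15.3 m/s
|V_g| = √(u_g² + v_g²) = 28.8 m/s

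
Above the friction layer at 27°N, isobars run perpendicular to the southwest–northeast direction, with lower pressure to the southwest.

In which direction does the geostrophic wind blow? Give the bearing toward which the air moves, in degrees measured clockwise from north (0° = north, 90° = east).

315°

The pressure-gradient force points toward the southwest (bearing 225°).
Geostrophic balance: in the Northern Hemisphere the Coriolis force deflects motion to the right, so the geostrophic wind blows 90° to the right of the pressure-gradient force (low pressure on the left).
Rotating 225° by 90° clockwise gives 315° — the wind blows toward the northwest.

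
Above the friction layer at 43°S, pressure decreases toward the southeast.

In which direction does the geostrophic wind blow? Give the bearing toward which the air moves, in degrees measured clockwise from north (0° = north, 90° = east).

The pressure-gradient force points toward the southeast (bearing 135°).
Geostrophic balance: in the Southern Hemisphere the Coriolis force deflects motion to the left, so the geostrophic wind blows 90° to the left of the pressure-gradient force (low pressure on the right).
Rotating 135° by 90° counterclockwise gives 045° — the wind blows toward the northeast.

045°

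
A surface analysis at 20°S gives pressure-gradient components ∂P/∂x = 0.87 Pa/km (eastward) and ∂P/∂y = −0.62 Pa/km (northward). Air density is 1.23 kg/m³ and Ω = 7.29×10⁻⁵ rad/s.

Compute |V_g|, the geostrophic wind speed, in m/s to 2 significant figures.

Coriolis parameter at 20°S:
f = 2Ω sin φ = 2 × 7.29×10⁻⁵ × sin 20° = 4.99×10⁻⁵ s⁻¹
In the Southern Hemisphere f is negative: f = −4.99×10⁻⁵ s⁻¹.
Component geostrophic relations (x east, y north):
u_g = −(1/(fρ)) ∂P/∂y,  v_g = (1/(fρ)) ∂P/∂x
u_g = −(−0.62×10⁻³)/(−4.99×10⁻⁵ × 1.23) = −10.1 m/s;  v_g = (0.87×10⁻³)/(−4.99×10⁻⁵ × 1.23) = −14.2 m/s
|V_g| = √(u_g² + v_g²) = 17.4 m/s

17 m/s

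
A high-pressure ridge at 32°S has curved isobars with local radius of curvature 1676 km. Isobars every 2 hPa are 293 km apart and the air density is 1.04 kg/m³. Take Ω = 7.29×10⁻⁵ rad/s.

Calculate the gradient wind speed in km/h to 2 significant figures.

Coriolis parameter at 32°S:
f = 2Ω sin φ = 2 × 7.29×10⁻⁵ × sin 32° = 7.73×10⁻⁵ s⁻¹
Pressure gradient: |∂P/∂n| = 200 Pa / 293000 m = 6.83×10⁻⁴ Pa/m
Geostrophic speed: V_g = |∂P/∂n|/(fρ) = 6.83×10⁻⁴/(7.73×10⁻⁵ × 1.04) = 8.49 m/s
Around a high, pressure-gradient force acts outward with centrifugal, so Coriolis balances both:
fV = (1/ρ)|∂P/∂n| + V²/R  →  V² − fR·V + fR·V_g = 0
With fR = 7.73×10⁻⁵ × 1676×10³ m = 129 m/s:
V = [fR − √((fR)² − 4 fR V_g)]/2 = [129 − √(129² − 4×129×8.49)]/2 = 9.14 m/s
Supergeostrophic (V > V_g = 8.49 m/s), as expected around a high.
Converting: 9.14 m/s × 3.6 = 33 km/h

33 km/h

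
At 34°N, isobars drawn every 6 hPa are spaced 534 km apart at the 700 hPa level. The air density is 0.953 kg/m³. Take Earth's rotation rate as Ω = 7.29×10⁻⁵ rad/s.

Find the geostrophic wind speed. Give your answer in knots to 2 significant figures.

Coriolis parameter at 34°N:
f = 2Ω sin φ = 2 × 7.29×10⁻⁵ × sin 34° = 8.15×10⁻⁵ s⁻¹
Pressure gradient: |∂P/∂n| = 600 Pa / 534000 m = 1.12×10⁻³ Pa/m
Geostrophic balance (pressure-gradient force = Coriolis force):
V_g = (1/(fρ)) |∂P/∂n| = 1.12×10⁻³ / (8.15×10⁻⁵ × 0.953) = 14.5 m/s
Converting: 14.5 m/s × 1.944 = 28 knots

28 knots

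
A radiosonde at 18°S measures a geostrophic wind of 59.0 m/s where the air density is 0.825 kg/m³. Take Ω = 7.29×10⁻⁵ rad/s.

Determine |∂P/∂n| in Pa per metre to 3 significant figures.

Coriolis parameter at 18°S:
f = 2Ω sin φ = 2 × 7.29×10⁻⁵ × sin 18° = 4.51×10⁻⁵ s⁻¹
Geostrophic balance rearranged: |∂P/∂n| = f ρ V_g
|∂P/∂n| = 4.51×10⁻⁵ × 0.825 × 59.0 = 2.19×10⁻³ Pa/m

2.19×10⁻³ Pa/m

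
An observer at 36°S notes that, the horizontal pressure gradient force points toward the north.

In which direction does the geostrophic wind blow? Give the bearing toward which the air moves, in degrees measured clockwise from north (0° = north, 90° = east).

270°

The pressure-gradient force points toward the north (bearing 000°).
Geostrophic balance: in the Southern Hemisphere the Coriolis force deflects motion to the left, so the geostrophic wind blows 90° to the left of the pressure-gradient force (low pressure on the right).
Rotating 000° by 90° counterclockwise gives 270° — the wind blows toward the west.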